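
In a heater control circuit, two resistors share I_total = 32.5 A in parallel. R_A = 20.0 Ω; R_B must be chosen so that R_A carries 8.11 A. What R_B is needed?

The fraction through R_A equals R_B/(R_A+R_B).
With f = 0.2495, R_B = R_A · f/(1−f) = 20.0 × 0.3325 = 6.650 Ω.

R_B ≈ 6.65 Ω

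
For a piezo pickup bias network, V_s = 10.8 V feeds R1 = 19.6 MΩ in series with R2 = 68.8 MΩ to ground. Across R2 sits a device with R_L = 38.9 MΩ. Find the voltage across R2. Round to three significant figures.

V_out ≈ 6.04 V

R2 ‖ R_L = (68.8 × 38.9)/(68.8 + 38.9) = 24.85 MΩ.
Then V_out = V_s · R2'/(R1 + R2') = 10.8 × 24.85/44.45 = 6.038 V.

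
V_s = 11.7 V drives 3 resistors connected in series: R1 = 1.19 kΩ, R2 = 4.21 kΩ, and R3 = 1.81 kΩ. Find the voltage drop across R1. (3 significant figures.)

V ≈ 1.93 V

ΣR = 1.19 + 4.21 + 1.81 = 7.210 kΩ.
Voltage divider: V = V_s · (1.190 / 7.210) = 11.7 × 0.1650 = 1.931 V.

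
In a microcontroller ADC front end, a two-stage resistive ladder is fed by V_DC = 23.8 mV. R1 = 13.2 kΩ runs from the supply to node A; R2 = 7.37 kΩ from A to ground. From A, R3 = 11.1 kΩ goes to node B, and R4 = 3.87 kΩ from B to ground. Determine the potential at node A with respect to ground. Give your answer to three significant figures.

Looking into the second stage from A: R3 + R4 = 14.97 kΩ appears in parallel with R2.
Effective lower resistance at A: R2 ‖ 14.97 = 4.939 kΩ.
First divider: V_A = V_DC · 4.939/(13.2 + 4.939) = 6.480 mV.

V_A ≈ 6.48 mV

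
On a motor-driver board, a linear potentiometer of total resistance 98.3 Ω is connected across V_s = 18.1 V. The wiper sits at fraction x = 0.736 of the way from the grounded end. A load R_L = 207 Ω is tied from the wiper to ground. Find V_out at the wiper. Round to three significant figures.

V_out ≈ 12.2 V

Lower segment x·R_p = 72.35 Ω; upper segment (1−x)·R_p = 25.95 Ω.
(x·R_p) ‖ R_L = 53.61 Ω.
Loaded-divider output: V_out = 18.1 × 0.6738 = 12.20 V.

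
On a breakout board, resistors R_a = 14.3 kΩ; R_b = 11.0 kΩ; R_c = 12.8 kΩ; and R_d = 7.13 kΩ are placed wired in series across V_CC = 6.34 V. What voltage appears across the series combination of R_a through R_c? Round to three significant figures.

Series total: ΣR = 14.3 + 11.0 + 12.8 + 7.13 = 45.23 kΩ.
R_{R_a..R_c} = 14.3 + 11.0 + 12.8 = 38.10 kΩ.
Voltage divider: V = V_CC · (38.10 / 45.23) = 6.34 × 0.8424 = 5.341 V.

V ≈ 5.34 V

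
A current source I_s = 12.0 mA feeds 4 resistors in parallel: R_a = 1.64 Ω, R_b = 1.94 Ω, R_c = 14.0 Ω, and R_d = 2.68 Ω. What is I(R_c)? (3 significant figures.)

Total conductance ΣG = 1/1.64 + 1/1.94 + 1/14.0 + 1/2.68 = 1.570 (units of 1/Ω).
Current divider: I(R_c) = I_s · G_k/ΣG = 12.0 × (0.07143/1.570) = 12.0 × 0.04550 = 0.5460 mA.

I ≈ 0.546 mA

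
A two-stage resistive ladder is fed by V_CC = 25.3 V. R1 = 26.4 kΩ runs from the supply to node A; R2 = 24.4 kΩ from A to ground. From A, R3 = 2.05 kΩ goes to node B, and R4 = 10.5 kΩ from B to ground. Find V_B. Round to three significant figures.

V_B ≈ 5.06 V

The second stage (R3 + R4 = 12.55 kΩ) loads node A in parallel with R2.
Effective lower resistance at A: R2 ‖ 12.55 = 8.287 kΩ.
V_A = 25.3 × 8.287/(26.4 + 8.287) = 6.045 V.
Then the unloaded second divider: V_B = V_A × R4/(R3+R4) = 6.045 × 0.8367 = 5.057 V.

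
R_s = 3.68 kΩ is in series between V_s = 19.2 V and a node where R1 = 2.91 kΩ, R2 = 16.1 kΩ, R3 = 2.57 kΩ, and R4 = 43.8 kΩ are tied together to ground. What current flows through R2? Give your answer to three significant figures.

I ≈ 0.297 mA

Equivalent of the parallel group: R_p = 1.223 kΩ.
V_A = 19.2 × 1.223/4.903 = 4.789 V.
Branch current I = V_A/R2 = 4.789/16.1 = 0.2975 mA.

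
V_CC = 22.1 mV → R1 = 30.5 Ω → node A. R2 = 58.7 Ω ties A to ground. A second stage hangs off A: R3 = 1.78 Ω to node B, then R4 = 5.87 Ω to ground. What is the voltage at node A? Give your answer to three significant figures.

V_A ≈ 4.01 mV

The second stage (R3 + R4 = 7.650 Ω) loads node A in parallel with R2.
R2 ‖ (R3+R4) = 6.768 Ω.
First divider: V_A = V_CC · 6.768/(30.5 + 6.768) = 4.013 mV.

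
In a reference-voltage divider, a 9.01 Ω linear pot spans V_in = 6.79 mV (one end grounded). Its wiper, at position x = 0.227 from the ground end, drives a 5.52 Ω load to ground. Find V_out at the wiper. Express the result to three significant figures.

Lower segment x·R_p = 2.045 Ω; upper segment (1−x)·R_p = 6.965 Ω.
R_L loads the lower segment: effective lower R = 1.492 Ω.
Then V_out = V_in · 1.492/(6.965 + 1.492) = 1.198 mV.

V_out ≈ 1.20 mV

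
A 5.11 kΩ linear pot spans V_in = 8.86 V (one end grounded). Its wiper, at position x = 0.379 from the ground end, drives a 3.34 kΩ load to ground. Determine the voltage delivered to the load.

Lower segment x·R_p = 1.937 kΩ; upper segment (1−x)·R_p = 3.173 kΩ.
(x·R_p) ‖ R_L = 1.226 kΩ.
Loaded-divider output: V_out = 8.86 × 0.2787 = 2.469 V.

V_out ≈ 2.47 V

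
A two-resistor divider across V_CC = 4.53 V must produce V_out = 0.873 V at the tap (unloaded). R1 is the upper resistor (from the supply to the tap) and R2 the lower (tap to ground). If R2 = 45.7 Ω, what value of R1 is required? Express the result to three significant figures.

R1 ≈ 191 Ω

Required fraction k = V_out/V_CC = 0.1927.
Rearranging, R1 = R2·(1−k)/k = 45.7 × 4.189 = 191.4 Ω.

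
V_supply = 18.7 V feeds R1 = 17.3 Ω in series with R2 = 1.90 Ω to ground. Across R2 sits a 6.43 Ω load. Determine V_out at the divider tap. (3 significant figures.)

First combine the lower leg with the load: R2 ‖ R_L = 1.467 Ω.
Now apply the divider: V_out = 18.7 × 0.07815 = 1.461 V.

V_out ≈ 1.46 V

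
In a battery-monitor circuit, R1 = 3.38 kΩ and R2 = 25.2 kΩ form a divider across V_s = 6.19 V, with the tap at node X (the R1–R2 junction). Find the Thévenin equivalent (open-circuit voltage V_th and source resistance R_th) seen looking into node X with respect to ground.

V_th ≈ 5.46 V, R_th ≈ 2.98 kΩ

V_th is the unloaded tap voltage: V_s · R2/(R1+R2) = 6.19 × 0.8817 = 5.458 V.
Looking into X with the source shorted: R_th = R1·R2/(R1+R2) = 3.380 × 25.2/28.58 = 2.980 kΩ.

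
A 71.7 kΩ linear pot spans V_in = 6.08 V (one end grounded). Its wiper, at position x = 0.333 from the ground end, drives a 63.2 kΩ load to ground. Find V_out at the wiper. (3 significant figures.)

Lower segment x·R_p = 23.88 kΩ; upper segment (1−x)·R_p = 47.82 kΩ.
R_L loads the lower segment: effective lower R = 17.33 kΩ.
Loaded-divider output: V_out = 6.08 × 0.2660 = 1.617 V.

V_out ≈ 1.62 V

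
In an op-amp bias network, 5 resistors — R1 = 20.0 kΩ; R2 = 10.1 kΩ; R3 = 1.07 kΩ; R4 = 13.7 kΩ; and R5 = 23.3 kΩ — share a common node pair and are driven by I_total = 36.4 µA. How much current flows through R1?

ΣG = 1/20.0 + 1/10.1 + 1/1.07 + 1/13.7 + 1/23.3 = 1.200.
By the current-divider rule, I = I_total · G_k/ΣG = 36.4 × 0.04168 = 1.517 µA.

I ≈ 1.52 µA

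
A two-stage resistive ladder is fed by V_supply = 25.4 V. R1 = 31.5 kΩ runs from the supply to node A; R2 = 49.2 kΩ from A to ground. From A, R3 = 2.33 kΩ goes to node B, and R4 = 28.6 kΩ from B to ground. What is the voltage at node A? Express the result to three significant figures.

V_A ≈ 9.55 V

Node A sees R2 in parallel with the series input of stage 2, R3 + R4 = 30.93 kΩ.
R2 ‖ (R3+R4) = 18.99 kΩ.
So V_A = 25.4 × 0.3761 = 9.554 V.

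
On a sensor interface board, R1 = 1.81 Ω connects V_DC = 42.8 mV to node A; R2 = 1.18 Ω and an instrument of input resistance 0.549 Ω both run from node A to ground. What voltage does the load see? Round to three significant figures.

V_out ≈ 7.34 mV

R2 ‖ R_L = (1.18 × 0.549)/(1.18 + 0.549) = 0.3747 Ω.
Now apply the divider: V_out = 42.8 × 0.1715 = 7.340 mV.
(Unloaded it would be 16.9 mV; the load pulls it down.)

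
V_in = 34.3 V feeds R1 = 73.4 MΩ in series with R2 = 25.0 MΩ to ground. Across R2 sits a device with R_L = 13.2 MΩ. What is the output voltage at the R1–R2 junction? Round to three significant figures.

First combine the lower leg with the load: R2 ‖ R_L = 8.639 MΩ.
Then V_out = V_in · R2'/(R1 + R2') = 34.3 × 8.639/82.04 = 3.612 V.

V_out ≈ 3.61 V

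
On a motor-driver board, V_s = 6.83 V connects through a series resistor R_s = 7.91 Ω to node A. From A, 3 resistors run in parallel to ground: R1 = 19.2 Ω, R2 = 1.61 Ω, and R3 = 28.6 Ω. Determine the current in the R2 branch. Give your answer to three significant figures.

Combine the parallel branches: R_p = (1/19.2 + 1/1.61 + 1/28.6)⁻¹ = 1.412 Ω.
Node voltage V_A = V_s · R_p/(R_s + R_p) = 6.83 × 0.1515 = 1.035 V.
I(R2) = V_A / R2 = 1.035/1.61 = 0.6426 A.
(Equivalently: I_total = 0.7327 A, then current-divider fraction G_k/ΣG = 0.8771.)

I ≈ 0.643 A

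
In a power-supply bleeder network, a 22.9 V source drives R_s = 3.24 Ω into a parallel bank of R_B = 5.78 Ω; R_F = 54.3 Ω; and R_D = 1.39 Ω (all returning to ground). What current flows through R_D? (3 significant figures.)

I ≈ 4.17 A

Parallel bank: R_p = 1/(1/5.78 + 1/54.3 + 1/1.39) = 1.098 Ω.
Node voltage V_A = V_CC · R_p/(R_s + R_p) = 22.9 × 0.2531 = 5.796 V.
Branch current I = V_A/R_D = 5.796/1.39 = 4.170 A.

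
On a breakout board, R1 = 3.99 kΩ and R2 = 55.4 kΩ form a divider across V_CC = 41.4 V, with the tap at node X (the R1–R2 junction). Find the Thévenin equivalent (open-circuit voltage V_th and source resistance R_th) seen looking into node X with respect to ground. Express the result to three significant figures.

V_th ≈ 38.6 V, R_th ≈ 3.72 kΩ

Open-circuit (no load on X): V_th = V_CC · R2/(R1 + R2) = 41.4 × 55.4/(3.990 + 55.4) = 38.62 V.
With V_CC suppressed (replaced by a short), R_th = R1 ‖ R2 = (3.990 × 55.4)/(3.990 + 55.4) = 3.722 kΩ.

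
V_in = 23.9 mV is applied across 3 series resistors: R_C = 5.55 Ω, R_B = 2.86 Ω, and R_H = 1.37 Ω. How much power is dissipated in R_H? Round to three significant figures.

Series current I = V_in/ΣR = 23.9/9.780 = 2.444 mA.
P(R_H) = I²·R_H = (2.444)² × 1.37 = 8.182 µW.

P ≈ 8.18 µW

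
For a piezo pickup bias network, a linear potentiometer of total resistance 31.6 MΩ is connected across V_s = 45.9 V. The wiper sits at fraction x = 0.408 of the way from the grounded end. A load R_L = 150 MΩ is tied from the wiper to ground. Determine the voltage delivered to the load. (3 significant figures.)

Split the track: R_lower = x·R_p = 12.89 MΩ, R_upper = (1−x)·R_p = 18.71 MΩ.
(x·R_p) ‖ R_L = 11.87 MΩ.
Loaded-divider output: V_out = 45.9 × 0.3882 = 17.82 V.
(Unloaded: V_out = x·V_s = 18.7 V.)

V_out ≈ 17.8 V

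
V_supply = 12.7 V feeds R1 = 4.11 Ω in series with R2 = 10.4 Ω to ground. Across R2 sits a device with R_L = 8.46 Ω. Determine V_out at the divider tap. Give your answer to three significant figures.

The load sits in parallel with R2, giving an effective lower resistance R2' = R2·R_L/(R2+R_L) = 4.665 Ω.
Now apply the divider: V_out = 12.7 × 0.5316 = 6.752 V.
(Unloaded it would be 9.10 V; the load pulls it down.)

V_out ≈ 6.75 V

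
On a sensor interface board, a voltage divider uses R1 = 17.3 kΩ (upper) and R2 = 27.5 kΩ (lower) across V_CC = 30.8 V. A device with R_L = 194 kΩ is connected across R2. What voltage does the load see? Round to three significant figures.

First combine the lower leg with the load: R2 ‖ R_L = 24.09 kΩ.
Now apply the divider: V_out = 30.8 × 0.5820 = 17.93 V.
(Unloaded it would be 18.9 V; the load pulls it down.)

V_out ≈ 17.9 V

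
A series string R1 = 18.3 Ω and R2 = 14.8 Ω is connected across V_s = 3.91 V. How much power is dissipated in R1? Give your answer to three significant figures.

P ≈ 0.255 W

ΣR = 33.10 Ω → I = 3.91/33.10 = 0.1181 A.
P(R1) = I²·R1 = (0.1181)² × 18.3 = 0.2554 W.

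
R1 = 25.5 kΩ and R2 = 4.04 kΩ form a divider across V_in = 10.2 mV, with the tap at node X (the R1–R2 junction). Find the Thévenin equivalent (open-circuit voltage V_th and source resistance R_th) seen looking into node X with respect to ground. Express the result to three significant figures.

With X open, the divider is unloaded: V_th = 10.2 × 4.04/29.54 = 1.395 mV.
With V_in suppressed (replaced by a short), R_th = R1 ‖ R2 = (25.50 × 4.04)/(25.50 + 4.04) = 3.487 kΩ.

V_th ≈ 1.39 mV, R_th ≈ 3.49 kΩ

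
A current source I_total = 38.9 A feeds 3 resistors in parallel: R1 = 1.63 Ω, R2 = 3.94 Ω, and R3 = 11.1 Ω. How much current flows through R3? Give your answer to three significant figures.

Conductances: ΣG = 1/1.63 + 1/3.94 + 1/11.1 = 0.9574 (1/Ω).
By the current-divider rule, I = I_total · G_k/ΣG = 38.9 × 0.09410 = 3.660 A.

I ≈ 3.66 A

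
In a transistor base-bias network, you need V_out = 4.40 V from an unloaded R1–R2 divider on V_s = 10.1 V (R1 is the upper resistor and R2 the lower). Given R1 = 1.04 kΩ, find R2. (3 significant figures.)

V_out/V_s = R2/(R1+R2) = 0.4356.
So R2 = R1 · V_out/(V_s − V_out) = 1.04 × 4.40/(10.1 − 4.40) = 1.04 × 0.7719 = 0.8028 kΩ.

R2 ≈ 0.803 kΩ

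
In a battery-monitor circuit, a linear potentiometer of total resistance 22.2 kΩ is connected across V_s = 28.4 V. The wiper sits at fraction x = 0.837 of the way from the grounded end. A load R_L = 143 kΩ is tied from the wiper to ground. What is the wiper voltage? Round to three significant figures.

Lower segment x·R_p = 18.58 kΩ; upper segment (1−x)·R_p = 3.619 kΩ.
R_L loads the lower segment: effective lower R = 16.44 kΩ.
V_out = 28.4 × 16.44/(3.619 + 16.44) = 23.28 V.
(Unloaded: V_out = x·V_s = 23.8 V.)

V_out ≈ 23.3 V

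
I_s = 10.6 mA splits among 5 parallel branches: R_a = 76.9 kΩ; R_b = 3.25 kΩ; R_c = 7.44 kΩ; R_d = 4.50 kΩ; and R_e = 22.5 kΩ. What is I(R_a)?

I ≈ 0.191 mA

Conductances: ΣG = 1/76.9 + 1/3.25 + 1/7.44 + 1/4.50 + 1/22.5 = 0.7218 (1/kΩ).
By the current-divider rule, I = I_s · G_k/ΣG = 10.6 × 0.01802 = 0.1910 mA.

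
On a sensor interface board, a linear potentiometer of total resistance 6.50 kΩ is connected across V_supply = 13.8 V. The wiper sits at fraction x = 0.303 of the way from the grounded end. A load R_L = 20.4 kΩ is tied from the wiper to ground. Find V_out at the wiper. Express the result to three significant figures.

V_out ≈ 3.92 V

Lower segment x·R_p = 1.970 kΩ; upper segment (1−x)·R_p = 4.530 kΩ.
R_L loads the lower segment: effective lower R = 1.796 kΩ.
Loaded-divider output: V_out = 13.8 × 0.2839 = 3.918 V.
(Unloaded: V_out = x·V_supply = 4.18 V.)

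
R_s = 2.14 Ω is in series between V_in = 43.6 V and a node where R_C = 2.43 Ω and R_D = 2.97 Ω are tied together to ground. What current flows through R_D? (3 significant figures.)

I ≈ 5.64 A

Parallel bank: R_p = 1/(1/2.43 + 1/2.97) = 1.337 Ω.
V_A by voltage divider: V_A = 43.6 × 1.337/(2.14 + 1.337) = 16.76 V.
Branch current I = V_A/R_D = 16.76/2.97 = 5.644 A.
(Check via current divider: I_total = 12.54 A; share G_k/ΣG = 0.4500 → same result.)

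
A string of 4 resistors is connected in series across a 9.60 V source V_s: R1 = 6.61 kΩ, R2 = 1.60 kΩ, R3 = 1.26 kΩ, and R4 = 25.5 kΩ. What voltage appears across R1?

Series total: ΣR = 6.61 + 1.60 + 1.26 + 25.5 = 34.97 kΩ.
Voltage divider: V = V_s · (6.610 / 34.97) = 9.60 × 0.1890 = 1.815 V.

V ≈ 1.81 V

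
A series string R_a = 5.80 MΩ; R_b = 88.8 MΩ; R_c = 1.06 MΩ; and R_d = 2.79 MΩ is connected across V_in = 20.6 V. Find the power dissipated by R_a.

P ≈ 0.254 µW

ΣR = 98.45 MΩ → I = 20.6/98.45 = 0.2092 µA.
V(R_a) = I·R = 1.214 V; P = V·I = 1.214 × 0.2092 = 0.2539 µW.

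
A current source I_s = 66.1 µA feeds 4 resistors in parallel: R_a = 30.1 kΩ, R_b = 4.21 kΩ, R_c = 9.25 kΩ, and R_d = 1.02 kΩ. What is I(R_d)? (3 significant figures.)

Total conductance ΣG = 1/30.1 + 1/4.21 + 1/9.25 + 1/1.02 = 1.359 (units of 1/kΩ).
Current divider: I(R_d) = I_s · G_k/ΣG = 66.1 × (0.9804/1.359) = 66.1 × 0.7213 = 47.68 µA.

I ≈ 47.7 µA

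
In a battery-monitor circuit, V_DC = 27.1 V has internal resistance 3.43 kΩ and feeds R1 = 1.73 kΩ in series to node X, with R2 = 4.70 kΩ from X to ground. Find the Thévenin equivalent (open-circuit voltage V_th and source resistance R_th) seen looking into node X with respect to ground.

R1' = 3.43 + 1.73 = 5.160 kΩ (source resistance + R1).
V_th is the unloaded tap voltage: V_DC · R2/(R1'+R2) = 27.1 × 0.4767 = 12.92 V.
With V_DC suppressed (replaced by a short), R_th = R1' ‖ R2 = (5.160 × 4.70)/(5.160 + 4.70) = 2.460 kΩ.

V_th ≈ 12.9 V, R_th ≈ 2.46 kΩ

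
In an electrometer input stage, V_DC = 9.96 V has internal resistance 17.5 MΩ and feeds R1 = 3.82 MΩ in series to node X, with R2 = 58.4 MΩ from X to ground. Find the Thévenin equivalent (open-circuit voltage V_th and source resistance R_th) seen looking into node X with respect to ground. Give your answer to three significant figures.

R1' = 17.5 + 3.82 = 21.32 MΩ (source resistance + R1).
With X open, the divider is unloaded: V_th = 9.96 × 58.4/79.72 = 7.296 V.
Zeroing V_DC shorts the top of R1' to ground, so R_th = R1' ‖ R2 = 15.62 MΩ.

V_th ≈ 7.30 V, R_th ≈ 15.6 MΩ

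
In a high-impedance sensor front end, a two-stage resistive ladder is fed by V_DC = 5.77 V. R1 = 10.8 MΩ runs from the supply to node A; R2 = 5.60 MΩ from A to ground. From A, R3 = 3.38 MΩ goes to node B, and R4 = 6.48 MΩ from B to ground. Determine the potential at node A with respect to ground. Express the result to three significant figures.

Looking into the second stage from A: R3 + R4 = 9.860 MΩ appears in parallel with R2.
Effective lower resistance at A: R2 ‖ 9.860 = 3.572 MΩ.
So V_A = 5.77 × 0.2485 = 1.434 V.

V_A ≈ 1.43 V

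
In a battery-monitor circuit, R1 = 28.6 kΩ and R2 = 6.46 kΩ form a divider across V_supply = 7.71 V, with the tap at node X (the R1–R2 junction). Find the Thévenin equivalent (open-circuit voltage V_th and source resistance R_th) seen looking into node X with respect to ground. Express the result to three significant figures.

V_th ≈ 1.42 V, R_th ≈ 5.27 kΩ

With X open, the divider is unloaded: V_th = 7.71 × 6.46/35.06 = 1.421 V.
With V_supply suppressed (replaced by a short), R_th = R1 ‖ R2 = (28.60 × 6.46)/(28.60 + 6.46) = 5.270 kΩ.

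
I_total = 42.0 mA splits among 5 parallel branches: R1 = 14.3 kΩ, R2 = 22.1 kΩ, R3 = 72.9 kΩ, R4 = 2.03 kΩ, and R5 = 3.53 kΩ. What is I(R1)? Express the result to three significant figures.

Total conductance ΣG = 1/14.3 + 1/22.1 + 1/72.9 + 1/2.03 + 1/3.53 = 0.9048 (units of 1/kΩ).
Current divider: I(R1) = I_total · G_k/ΣG = 42.0 × (0.06993/0.9048) = 42.0 × 0.07729 = 3.246 mA.

I ≈ 3.25 mA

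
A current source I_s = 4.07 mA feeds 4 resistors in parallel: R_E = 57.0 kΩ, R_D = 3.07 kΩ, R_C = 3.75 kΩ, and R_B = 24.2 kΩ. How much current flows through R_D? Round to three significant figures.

Conductances: ΣG = 1/57.0 + 1/3.07 + 1/3.75 + 1/24.2 = 0.6513 (1/kΩ).
Current divider: I(R_D) = I_s · G_k/ΣG = 4.07 × (0.3257/0.6513) = 4.07 × 0.5002 = 2.036 mA.

I ≈ 2.04 mA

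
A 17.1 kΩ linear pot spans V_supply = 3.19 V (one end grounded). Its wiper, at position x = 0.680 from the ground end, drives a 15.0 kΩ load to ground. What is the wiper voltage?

V_out ≈ 1.74 V

Lower segment x·R_p = 11.63 kΩ; upper segment (1−x)·R_p = 5.472 kΩ.
R_L loads the lower segment: effective lower R = 6.550 kΩ.
Loaded-divider output: V_out = 3.19 × 0.5448 = 1.738 V.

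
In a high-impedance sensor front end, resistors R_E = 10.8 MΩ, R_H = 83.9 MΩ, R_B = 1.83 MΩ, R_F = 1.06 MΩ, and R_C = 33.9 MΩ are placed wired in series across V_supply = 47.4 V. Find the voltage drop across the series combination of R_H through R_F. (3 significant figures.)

V ≈ 31.3 V

ΣR = 10.8 + 83.9 + 1.83 + 1.06 + 33.9 = 131.5 MΩ.
R_{R_H..R_F} = 83.9 + 1.83 + 1.06 = 86.79 MΩ.
V = V_supply · R/ΣR = 47.4 × 0.6601 = 31.29 V.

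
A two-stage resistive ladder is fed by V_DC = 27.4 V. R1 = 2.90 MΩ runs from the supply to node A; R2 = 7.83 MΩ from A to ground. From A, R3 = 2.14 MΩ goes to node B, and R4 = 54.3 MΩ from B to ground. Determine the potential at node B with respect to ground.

V_B ≈ 18.5 V

The second stage (R3 + R4 = 56.44 MΩ) loads node A in parallel with R2.
Effective lower resistance at A: R2 ‖ 56.44 = 6.876 MΩ.
First divider: V_A = V_DC · 6.876/(2.90 + 6.876) = 19.27 V.
V_B = V_A × 0.9621 = 18.54 V.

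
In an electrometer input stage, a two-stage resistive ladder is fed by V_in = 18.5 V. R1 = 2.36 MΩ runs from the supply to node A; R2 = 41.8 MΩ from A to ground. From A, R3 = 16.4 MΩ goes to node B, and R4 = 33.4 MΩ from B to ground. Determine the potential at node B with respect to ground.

V_B ≈ 11.2 V

Looking into the second stage from A: R3 + R4 = 49.80 MΩ appears in parallel with R2.
R2 ‖ (R3+R4) = 22.73 MΩ.
So V_A = 18.5 × 0.9059 = 16.76 V.
Then the unloaded second divider: V_B = V_A × R4/(R3+R4) = 16.76 × 0.6707 = 11.24 V.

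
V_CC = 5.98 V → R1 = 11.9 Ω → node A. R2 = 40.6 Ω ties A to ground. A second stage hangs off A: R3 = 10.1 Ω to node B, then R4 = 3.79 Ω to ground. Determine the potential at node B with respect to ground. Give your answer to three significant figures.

Node A sees R2 in parallel with the series input of stage 2, R3 + R4 = 13.89 Ω.
Effective lower resistance at A: R2 ‖ 13.89 = 10.35 Ω.
So V_A = 5.98 × 0.4652 = 2.782 V.
V_B = V_A × 0.2729 = 0.7590 V.

V_B ≈ 0.759 V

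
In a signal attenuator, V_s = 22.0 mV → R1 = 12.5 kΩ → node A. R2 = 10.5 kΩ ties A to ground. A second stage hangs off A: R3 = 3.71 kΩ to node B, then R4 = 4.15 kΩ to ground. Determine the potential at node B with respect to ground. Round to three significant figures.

The second stage (R3 + R4 = 7.860 kΩ) loads node A in parallel with R2.
R2 ‖ (R3+R4) = 4.495 kΩ.
So V_A = 22.0 × 0.2645 = 5.819 mV.
V_B = V_A × 0.5280 = 3.072 mV.

V_B ≈ 3.07 mV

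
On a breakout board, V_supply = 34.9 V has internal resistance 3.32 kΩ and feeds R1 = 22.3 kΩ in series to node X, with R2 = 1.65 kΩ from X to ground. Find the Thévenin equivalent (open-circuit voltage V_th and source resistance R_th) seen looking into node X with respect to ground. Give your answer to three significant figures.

R1' = 3.32 + 22.3 = 25.62 kΩ (source resistance + R1).
Open-circuit (no load on X): V_th = V_supply · R2/(R1' + R2) = 34.9 × 1.65/(25.62 + 1.65) = 2.112 V.
Looking into X with the source shorted: R_th = R1'·R2/(R1'+R2) = 25.62 × 1.65/27.27 = 1.550 kΩ.

V_th ≈ 2.11 V, R_th ≈ 1.55 kΩ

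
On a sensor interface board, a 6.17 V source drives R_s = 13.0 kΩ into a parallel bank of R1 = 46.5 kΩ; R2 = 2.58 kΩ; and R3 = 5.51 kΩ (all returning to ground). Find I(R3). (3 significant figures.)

Combine the parallel branches: R_p = (1/46.5 + 1/2.58 + 1/5.51)⁻¹ = 1.693 kΩ.
V_A by voltage divider: V_A = 6.17 × 1.693/(13.0 + 1.693) = 0.7110 V.
I(R3) = V_A / R3 = 0.7110/5.51 = 0.1290 mA.
(Equivalently: I_total = 0.4199 mA, then current-divider fraction G_k/ΣG = 0.3073.)

I ≈ 0.129 mA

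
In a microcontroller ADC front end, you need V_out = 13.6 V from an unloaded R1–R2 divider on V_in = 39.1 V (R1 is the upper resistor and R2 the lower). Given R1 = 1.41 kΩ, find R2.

R2 ≈ 0.752 kΩ

The divider ratio is R2/(R1+R2) = 13.6/39.1 = 0.3478.
So R2 = R1 · V_out/(V_in − V_out) = 1.41 × 13.6/(39.1 − 13.6) = 1.41 × 0.5333 = 0.7520 kΩ.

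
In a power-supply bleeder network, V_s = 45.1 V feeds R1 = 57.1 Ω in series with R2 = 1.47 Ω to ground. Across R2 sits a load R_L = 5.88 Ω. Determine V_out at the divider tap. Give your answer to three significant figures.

First combine the lower leg with the load: R2 ‖ R_L = 1.176 Ω.
Then V_out = V_s · R2'/(R1 + R2') = 45.1 × 1.176/58.28 = 0.9101 V.

V_out ≈ 0.910 V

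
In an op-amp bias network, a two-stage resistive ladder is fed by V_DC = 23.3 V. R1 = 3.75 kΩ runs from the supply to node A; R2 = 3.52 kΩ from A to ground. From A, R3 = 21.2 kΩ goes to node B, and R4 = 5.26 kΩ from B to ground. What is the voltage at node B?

Node A sees R2 in parallel with the series input of stage 2, R3 + R4 = 26.46 kΩ.
R2 ‖ (R3+R4) = 3.107 kΩ.
First divider: V_A = V_DC · 3.107/(3.75 + 3.107) = 10.56 V.
V_B = V_A × 0.1988 = 2.099 V.

V_B ≈ 2.10 V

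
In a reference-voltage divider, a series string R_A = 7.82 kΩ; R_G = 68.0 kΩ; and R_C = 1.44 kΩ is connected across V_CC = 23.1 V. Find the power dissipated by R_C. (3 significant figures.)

P ≈ 0.129 mW

Series current I = V_CC/ΣR = 23.1/77.26 = 0.2990 mA.
V(R_C) = I·R = 0.4305 V; P = V·I = 0.4305 × 0.2990 = 0.1287 mW.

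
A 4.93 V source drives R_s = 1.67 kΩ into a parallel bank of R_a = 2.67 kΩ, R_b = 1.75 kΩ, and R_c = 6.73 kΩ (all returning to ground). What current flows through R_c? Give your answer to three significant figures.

Combine the parallel branches: R_p = (1/2.67 + 1/1.75 + 1/6.73)⁻¹ = 0.9136 kΩ.
Node voltage V_A = V_CC · R_p/(R_s + R_p) = 4.93 × 0.3536 = 1.743 V.
Branch current I = V_A/R_c = 1.743/6.73 = 0.2590 mA.

I ≈ 0.259 mA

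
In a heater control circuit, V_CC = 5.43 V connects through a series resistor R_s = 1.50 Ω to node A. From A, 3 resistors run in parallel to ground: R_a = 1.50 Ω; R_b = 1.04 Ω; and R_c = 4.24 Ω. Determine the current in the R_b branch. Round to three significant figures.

I ≈ 1.38 A

Combine the parallel branches: R_p = (1/1.50 + 1/1.04 + 1/4.24)⁻¹ = 0.5365 Ω.
V_A by voltage divider: V_A = 5.43 × 0.5365/(1.50 + 0.5365) = 1.430 V.
I(R_b) = V_A / R_b = 1.430/1.04 = 1.375 A.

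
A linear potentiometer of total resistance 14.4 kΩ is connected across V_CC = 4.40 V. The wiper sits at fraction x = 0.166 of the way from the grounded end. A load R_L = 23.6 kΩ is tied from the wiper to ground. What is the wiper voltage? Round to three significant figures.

V_out ≈ 0.674 V

Split the track: R_lower = x·R_p = 2.390 kΩ, R_upper = (1−x)·R_p = 12.01 kΩ.
(x·R_p) ‖ R_L = 2.171 kΩ.
V_out = 4.40 × 2.171/(12.01 + 2.171) = 0.6735 V.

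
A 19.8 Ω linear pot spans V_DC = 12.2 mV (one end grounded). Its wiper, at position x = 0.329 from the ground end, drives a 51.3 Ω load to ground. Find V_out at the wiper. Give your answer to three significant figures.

Lower segment x·R_p = 6.514 Ω; upper segment (1−x)·R_p = 13.29 Ω.
(x·R_p) ‖ R_L = 5.780 Ω.
Then V_out = V_DC · 5.780/(13.29 + 5.780) = 3.699 mV.

V_out ≈ 3.70 mV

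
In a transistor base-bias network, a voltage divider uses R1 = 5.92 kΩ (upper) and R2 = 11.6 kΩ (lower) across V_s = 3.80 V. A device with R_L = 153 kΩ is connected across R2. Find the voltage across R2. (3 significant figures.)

R2 ‖ R_L = (11.6 × 153)/(11.6 + 153) = 10.78 kΩ.
Voltage divider with the loaded lower leg: V_out = 3.80 × 10.78/(5.92 + 10.78) = 3.80 × 0.6456 = 2.453 V.

V_out ≈ 2.45 V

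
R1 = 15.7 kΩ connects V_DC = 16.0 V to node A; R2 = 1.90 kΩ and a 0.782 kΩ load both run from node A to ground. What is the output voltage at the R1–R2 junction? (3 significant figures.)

The load sits in parallel with R2, giving an effective lower resistance R2' = R2·R_L/(R2+R_L) = 0.5540 kΩ.
Voltage divider with the loaded lower leg: V_out = 16.0 × 0.5540/(15.7 + 0.5540) = 16.0 × 0.03408 = 0.5453 V.

V_out ≈ 0.545 V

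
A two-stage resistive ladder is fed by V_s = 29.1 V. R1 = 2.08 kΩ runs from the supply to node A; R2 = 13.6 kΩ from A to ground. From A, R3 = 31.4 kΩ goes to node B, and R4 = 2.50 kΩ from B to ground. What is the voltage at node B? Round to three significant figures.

Looking into the second stage from A: R3 + R4 = 33.90 kΩ appears in parallel with R2.
Effective lower resistance at A: R2 ‖ 33.90 = 9.706 kΩ.
So V_A = 29.1 × 0.8235 = 23.96 V.
Stage 2 is unloaded, so V_B = V_A · R4/(R3+R4) = 23.96 × 2.50/33.90 = 1.767 V.

V_B ≈ 1.77 V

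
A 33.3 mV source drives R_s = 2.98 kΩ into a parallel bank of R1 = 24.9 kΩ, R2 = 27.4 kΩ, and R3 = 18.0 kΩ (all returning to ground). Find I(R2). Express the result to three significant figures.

Combine the parallel branches: R_p = (1/24.9 + 1/27.4 + 1/18.0)⁻¹ = 7.564 kΩ.
V_A by voltage divider: V_A = 33.3 × 7.564/(2.98 + 7.564) = 23.89 mV.
Branch current I = V_A/R2 = 23.89/27.4 = 0.8718 µA.

I ≈ 0.872 µA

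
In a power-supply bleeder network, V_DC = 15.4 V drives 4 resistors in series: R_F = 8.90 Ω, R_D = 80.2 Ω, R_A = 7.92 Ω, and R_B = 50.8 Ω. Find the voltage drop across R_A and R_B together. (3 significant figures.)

ΣR = 8.90 + 80.2 + 7.92 + 50.8 = 147.8 Ω.
R_{R_A..R_B} = 7.92 + 50.8 = 58.72 Ω.
Voltage divider: V = V_DC · (58.72 / 147.8) = 15.4 × 0.3972 = 6.117 V.

V ≈ 6.12 V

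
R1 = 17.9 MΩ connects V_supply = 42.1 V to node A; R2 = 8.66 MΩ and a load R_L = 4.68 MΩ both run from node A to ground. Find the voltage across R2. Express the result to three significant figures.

V_out ≈ 6.11 V

First combine the lower leg with the load: R2 ‖ R_L = 3.038 MΩ.
Then V_out = V_supply · R2'/(R1 + R2') = 42.1 × 3.038/20.94 = 6.109 V.
(Unloaded it would be 13.7 V; the load pulls it down.)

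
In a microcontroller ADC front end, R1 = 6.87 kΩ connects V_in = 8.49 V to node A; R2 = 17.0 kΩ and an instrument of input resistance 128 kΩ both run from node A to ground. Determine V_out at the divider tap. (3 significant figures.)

V_out ≈ 5.82 V

First combine the lower leg with the load: R2 ‖ R_L = 15.01 kΩ.
Now apply the divider: V_out = 8.49 × 0.6860 = 5.824 V.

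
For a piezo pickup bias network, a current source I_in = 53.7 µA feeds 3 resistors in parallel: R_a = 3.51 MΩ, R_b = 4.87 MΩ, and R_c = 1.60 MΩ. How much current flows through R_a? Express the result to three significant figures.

I ≈ 13.7 µA

Total conductance ΣG = 1/3.51 + 1/4.87 + 1/1.60 = 1.115 (units of 1/MΩ).
By the current-divider rule, I = I_in · G_k/ΣG = 53.7 × 0.2555 = 13.72 µA.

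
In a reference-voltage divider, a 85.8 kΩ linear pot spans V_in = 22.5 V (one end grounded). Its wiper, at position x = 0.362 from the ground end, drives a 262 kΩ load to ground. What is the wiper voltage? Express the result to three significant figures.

V_out ≈ 7.57 V

Split the track: R_lower = x·R_p = 31.06 kΩ, R_upper = (1−x)·R_p = 54.74 kΩ.
R_L loads the lower segment: effective lower R = 27.77 kΩ.
V_out = 22.5 × 27.77/(54.74 + 27.77) = 7.572 V.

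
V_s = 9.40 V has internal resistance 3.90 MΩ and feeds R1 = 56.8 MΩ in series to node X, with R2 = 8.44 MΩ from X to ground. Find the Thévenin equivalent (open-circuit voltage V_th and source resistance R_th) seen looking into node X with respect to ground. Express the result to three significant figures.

R1' = 3.90 + 56.8 = 60.70 MΩ (source resistance + R1).
With X open, the divider is unloaded: V_th = 9.40 × 8.44/69.14 = 1.147 V.
Zeroing V_s shorts the top of R1' to ground, so R_th = R1' ‖ R2 = 7.410 MΩ.

V_th ≈ 1.15 V, R_th ≈ 7.41 MΩ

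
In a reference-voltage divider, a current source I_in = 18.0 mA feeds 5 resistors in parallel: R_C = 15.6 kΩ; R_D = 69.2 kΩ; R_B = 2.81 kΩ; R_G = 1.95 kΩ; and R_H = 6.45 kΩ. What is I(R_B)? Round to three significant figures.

Total conductance ΣG = 1/15.6 + 1/69.2 + 1/2.81 + 1/1.95 + 1/6.45 = 1.102 (units of 1/kΩ).
Current divider: I(R_B) = I_in · G_k/ΣG = 18.0 × (0.3559/1.102) = 18.0 × 0.3228 = 5.811 mA.

I ≈ 5.81 mA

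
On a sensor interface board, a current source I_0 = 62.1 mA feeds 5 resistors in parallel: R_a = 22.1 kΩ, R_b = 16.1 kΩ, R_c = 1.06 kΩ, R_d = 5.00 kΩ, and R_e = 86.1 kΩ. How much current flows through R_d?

Conductances: ΣG = 1/22.1 + 1/16.1 + 1/1.06 + 1/5.00 + 1/86.1 = 1.262 (1/kΩ).
By the current-divider rule, I = I_0 · G_k/ΣG = 62.1 × 0.1584 = 9.839 mA.

I ≈ 9.84 mA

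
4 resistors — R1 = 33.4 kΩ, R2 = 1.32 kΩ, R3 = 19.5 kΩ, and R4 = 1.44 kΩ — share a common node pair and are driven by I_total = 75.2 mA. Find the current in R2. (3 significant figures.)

I ≈ 37.2 mA

Total conductance ΣG = 1/33.4 + 1/1.32 + 1/19.5 + 1/1.44 = 1.533 (units of 1/kΩ).
R2 takes the fraction G_k/ΣG = 0.7576/1.533 = 0.4941, so I = 75.2 × 0.4941 = 37.16 mA.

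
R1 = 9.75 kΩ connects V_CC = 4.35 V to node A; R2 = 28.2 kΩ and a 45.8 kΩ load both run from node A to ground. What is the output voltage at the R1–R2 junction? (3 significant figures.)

R2 ‖ R_L = (28.2 × 45.8)/(28.2 + 45.8) = 17.45 kΩ.
Now apply the divider: V_out = 4.35 × 0.6416 = 2.791 V.

V_out ≈ 2.79 V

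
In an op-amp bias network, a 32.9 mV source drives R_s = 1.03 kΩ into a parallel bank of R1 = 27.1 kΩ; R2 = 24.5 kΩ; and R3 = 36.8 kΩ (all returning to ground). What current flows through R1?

I ≈ 1.10 µA

Parallel bank: R_p = 1/(1/27.1 + 1/24.5 + 1/36.8) = 9.534 kΩ.
V_A = 32.9 × 9.534/10.56 = 29.69 mV.
Branch current I = V_A/R1 = 29.69/27.1 = 1.096 µA.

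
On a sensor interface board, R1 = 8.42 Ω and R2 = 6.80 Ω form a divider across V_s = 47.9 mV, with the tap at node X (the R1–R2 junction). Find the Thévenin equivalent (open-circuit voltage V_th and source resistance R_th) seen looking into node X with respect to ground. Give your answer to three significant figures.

V_th ≈ 21.4 mV, R_th ≈ 3.76 Ω

V_th is the unloaded tap voltage: V_s · R2/(R1+R2) = 47.9 × 0.4468 = 21.40 mV.
Zeroing V_s shorts the top of R1 to ground, so R_th = R1 ‖ R2 = 3.762 Ω.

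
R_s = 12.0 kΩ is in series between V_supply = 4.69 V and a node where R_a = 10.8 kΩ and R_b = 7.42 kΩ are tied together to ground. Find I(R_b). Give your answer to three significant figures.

I ≈ 0.170 mA

Combine the parallel branches: R_p = (1/10.8 + 1/7.42)⁻¹ = 4.398 kΩ.
V_A = 4.69 × 4.398/16.40 = 1.258 V.
Branch current I = V_A/R_b = 1.258/7.42 = 0.1695 mA.
(Check via current divider: I_total = 0.2860 mA; share G_k/ΣG = 0.5928 → same result.)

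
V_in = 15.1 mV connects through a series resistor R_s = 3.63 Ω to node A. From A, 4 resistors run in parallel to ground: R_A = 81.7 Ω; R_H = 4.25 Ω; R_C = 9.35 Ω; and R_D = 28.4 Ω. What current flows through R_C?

Combine the parallel branches: R_p = (1/81.7 + 1/4.25 + 1/9.35 + 1/28.4)⁻¹ = 2.566 Ω.
Node voltage V_A = V_in · R_p/(R_s + R_p) = 15.1 × 0.4141 = 6.254 mV.
Branch current I = V_A/R_C = 6.254/9.35 = 0.6688 mA.
(Equivalently: I_total = 2.437 mA, then current-divider fraction G_k/ΣG = 0.2744.)

I ≈ 0.669 mA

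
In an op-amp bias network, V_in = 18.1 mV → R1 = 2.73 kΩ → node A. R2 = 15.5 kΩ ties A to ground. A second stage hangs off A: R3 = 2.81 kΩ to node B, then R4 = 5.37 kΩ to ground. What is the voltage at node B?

V_B ≈ 7.87 mV

Node A sees R2 in parallel with the series input of stage 2, R3 + R4 = 8.180 kΩ.
Effective lower resistance at A: R2 ‖ 8.180 = 5.354 kΩ.
V_A = 18.1 × 5.354/(2.73 + 5.354) = 11.99 mV.
Then the unloaded second divider: V_B = V_A × R4/(R3+R4) = 11.99 × 0.6565 = 7.870 mV.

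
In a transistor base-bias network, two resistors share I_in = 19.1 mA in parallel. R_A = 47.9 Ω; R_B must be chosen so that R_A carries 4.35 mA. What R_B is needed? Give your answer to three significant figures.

In a two-way split, I_A/I_in = R_B/(R_A + R_B).
4.35/19.1 = R_B/(R_A + R_B) → R_B = R_A · (0.2277)/(1 − 0.2277) = 47.9 × 0.2949 = 14.13 Ω.

R_B ≈ 14.1 Ω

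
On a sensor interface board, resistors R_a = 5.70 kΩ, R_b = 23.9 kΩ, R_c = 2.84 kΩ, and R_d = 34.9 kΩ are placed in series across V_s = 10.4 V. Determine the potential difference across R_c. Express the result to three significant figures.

V ≈ 0.439 V

ΣR = 5.70 + 23.9 + 2.84 + 34.9 = 67.34 kΩ.
Voltage divider: V = V_s · (2.840 / 67.34) = 10.4 × 0.04217 = 0.4386 V.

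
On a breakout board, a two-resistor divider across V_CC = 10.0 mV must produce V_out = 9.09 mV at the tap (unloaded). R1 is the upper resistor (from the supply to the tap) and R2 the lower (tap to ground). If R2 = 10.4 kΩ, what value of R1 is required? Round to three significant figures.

R1 ≈ 1.04 kΩ

The divider ratio is R2/(R1+R2) = 9.09/10.0 = 0.9090.
Rearranging, R1 = R2·(1−k)/k = 10.4 × 0.1001 = 1.041 kΩ.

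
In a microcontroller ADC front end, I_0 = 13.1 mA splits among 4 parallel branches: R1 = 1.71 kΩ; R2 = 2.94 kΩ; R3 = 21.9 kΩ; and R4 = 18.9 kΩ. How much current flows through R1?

I ≈ 7.48 mA

ΣG = 1/1.71 + 1/2.94 + 1/21.9 + 1/18.9 = 1.024.
Current divider: I(R1) = I_0 · G_k/ΣG = 13.1 × (0.5848/1.024) = 13.1 × 0.5714 = 7.485 mA.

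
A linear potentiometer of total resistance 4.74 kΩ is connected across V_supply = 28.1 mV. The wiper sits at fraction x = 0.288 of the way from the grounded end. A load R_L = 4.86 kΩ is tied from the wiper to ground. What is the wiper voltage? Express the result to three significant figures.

The pot divides into 3.375 kΩ above the wiper and 1.365 kΩ below.
Lower segment in parallel with the load: 1.365 ‖ 4.86 = 1.066 kΩ.
Loaded-divider output: V_out = 28.1 × 0.2400 = 6.744 mV.

V_out ≈ 6.74 mV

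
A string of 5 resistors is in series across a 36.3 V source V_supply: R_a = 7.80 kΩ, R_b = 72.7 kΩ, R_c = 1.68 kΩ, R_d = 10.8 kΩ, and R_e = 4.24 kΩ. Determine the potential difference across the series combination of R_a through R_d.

V ≈ 34.7 V

Series total: ΣR = 7.80 + 72.7 + 1.68 + 10.8 + 4.24 = 97.22 kΩ.
R_{R_a..R_d} = 7.80 + 72.7 + 1.68 + 10.8 = 92.98 kΩ.
Voltage divider: V = V_supply · (92.98 / 97.22) = 36.3 × 0.9564 = 34.72 V.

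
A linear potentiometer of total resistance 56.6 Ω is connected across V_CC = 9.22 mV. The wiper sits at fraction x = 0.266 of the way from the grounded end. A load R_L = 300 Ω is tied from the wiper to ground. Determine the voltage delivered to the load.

V_out ≈ 2.37 mV

Split the track: R_lower = x·R_p = 15.06 Ω, R_upper = (1−x)·R_p = 41.54 Ω.
(x·R_p) ‖ R_L = 14.34 Ω.
V_out = 9.22 × 14.34/(41.54 + 14.34) = 2.365 mV.
(Unloaded: V_out = x·V_CC = 2.45 mV.)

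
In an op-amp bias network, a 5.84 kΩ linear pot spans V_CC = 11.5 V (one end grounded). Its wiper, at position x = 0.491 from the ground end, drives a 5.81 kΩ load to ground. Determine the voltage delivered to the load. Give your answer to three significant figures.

V_out ≈ 4.51 V

The pot divides into 2.973 kΩ above the wiper and 2.867 kΩ below.
R_L loads the lower segment: effective lower R = 1.920 kΩ.
Then V_out = V_CC · 1.920/(2.973 + 1.920) = 4.513 V.
(Unloaded: V_out = x·V_CC = 5.65 V.)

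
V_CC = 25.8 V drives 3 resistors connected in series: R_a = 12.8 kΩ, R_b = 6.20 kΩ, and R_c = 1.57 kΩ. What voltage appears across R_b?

V ≈ 7.78 V

ΣR = 12.8 + 6.20 + 1.57 = 20.57 kΩ.
V = V_CC · R/ΣR = 25.8 × 0.3014 = 7.776 V.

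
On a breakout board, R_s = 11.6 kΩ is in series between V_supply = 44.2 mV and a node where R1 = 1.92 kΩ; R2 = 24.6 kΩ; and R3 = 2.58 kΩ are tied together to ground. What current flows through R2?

Combine the parallel branches: R_p = (1/1.92 + 1/24.6 + 1/2.58)⁻¹ = 1.054 kΩ.
Node voltage V_A = V_supply · R_p/(R_s + R_p) = 44.2 × 0.08327 = 3.680 mV.
I(R2) = V_A / R2 = 3.680/24.6 = 0.1496 µA.

I ≈ 0.150 µA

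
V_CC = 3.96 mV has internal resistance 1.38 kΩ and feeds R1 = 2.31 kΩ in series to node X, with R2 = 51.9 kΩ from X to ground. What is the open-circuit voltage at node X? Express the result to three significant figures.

R1' = 1.38 + 2.31 = 3.690 kΩ (source resistance + R1).
V_th is the unloaded tap voltage: V_CC · R2/(R1'+R2) = 3.96 × 0.9336 = 3.697 mV.

V_th ≈ 3.70 mV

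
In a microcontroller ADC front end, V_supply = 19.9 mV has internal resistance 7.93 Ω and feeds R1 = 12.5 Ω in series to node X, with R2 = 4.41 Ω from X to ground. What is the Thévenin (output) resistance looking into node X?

R1' = 7.93 + 12.5 = 20.43 Ω (source resistance + R1).
Looking into X with the source shorted: R_th = R1'·R2/(R1'+R2) = 20.43 × 4.41/24.84 = 3.627 Ω.

R_th ≈ 3.63 Ω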